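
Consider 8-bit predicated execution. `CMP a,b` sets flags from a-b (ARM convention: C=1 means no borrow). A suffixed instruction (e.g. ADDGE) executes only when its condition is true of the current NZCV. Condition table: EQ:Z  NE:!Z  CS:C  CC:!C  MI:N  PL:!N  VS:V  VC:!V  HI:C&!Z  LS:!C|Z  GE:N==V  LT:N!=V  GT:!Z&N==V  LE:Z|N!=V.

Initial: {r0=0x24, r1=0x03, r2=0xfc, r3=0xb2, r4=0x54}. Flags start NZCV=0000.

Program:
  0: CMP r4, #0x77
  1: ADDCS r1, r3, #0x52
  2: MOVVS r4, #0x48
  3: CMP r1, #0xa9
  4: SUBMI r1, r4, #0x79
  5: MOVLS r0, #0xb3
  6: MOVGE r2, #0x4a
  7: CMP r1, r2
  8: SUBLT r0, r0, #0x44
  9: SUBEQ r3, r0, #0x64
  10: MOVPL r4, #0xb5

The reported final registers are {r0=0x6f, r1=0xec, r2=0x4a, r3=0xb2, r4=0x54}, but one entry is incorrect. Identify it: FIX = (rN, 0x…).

0: ✓ CMP  NZCV=1000
1: · ADDCS
2: · MOVVS
3: ✓ CMP  NZCV=0000
4: · SUBMI
5: ✓ MOVLS  r0←0xb3
6: ✓ MOVGE  r2←0x4a
7: ✓ CMP  NZCV=1000
8: ✓ SUBLT  r0←0x6f
9: · SUBEQ
10: · MOVPL

FIX = (r1, 0x03)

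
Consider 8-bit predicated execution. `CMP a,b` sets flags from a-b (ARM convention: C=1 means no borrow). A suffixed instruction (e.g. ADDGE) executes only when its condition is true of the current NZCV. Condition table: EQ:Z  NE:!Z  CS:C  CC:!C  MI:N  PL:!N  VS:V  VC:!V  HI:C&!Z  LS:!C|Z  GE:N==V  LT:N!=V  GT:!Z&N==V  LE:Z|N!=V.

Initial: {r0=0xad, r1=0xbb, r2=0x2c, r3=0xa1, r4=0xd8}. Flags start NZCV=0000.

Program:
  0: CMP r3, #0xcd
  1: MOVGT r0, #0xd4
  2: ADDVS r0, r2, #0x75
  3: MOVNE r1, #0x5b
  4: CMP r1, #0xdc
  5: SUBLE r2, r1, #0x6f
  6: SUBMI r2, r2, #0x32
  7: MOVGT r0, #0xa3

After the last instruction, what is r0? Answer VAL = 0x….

0: ✓ CMP  NZCV=1000
1: · MOVGT
2: · ADDVS
3: ✓ MOVNE  r1←0x5b
4: ✓ CMP  NZCV=0000
5: · SUBLE
6: · SUBMI
7: ✓ MOVGT  r0←0xa3

VAL = 0xa3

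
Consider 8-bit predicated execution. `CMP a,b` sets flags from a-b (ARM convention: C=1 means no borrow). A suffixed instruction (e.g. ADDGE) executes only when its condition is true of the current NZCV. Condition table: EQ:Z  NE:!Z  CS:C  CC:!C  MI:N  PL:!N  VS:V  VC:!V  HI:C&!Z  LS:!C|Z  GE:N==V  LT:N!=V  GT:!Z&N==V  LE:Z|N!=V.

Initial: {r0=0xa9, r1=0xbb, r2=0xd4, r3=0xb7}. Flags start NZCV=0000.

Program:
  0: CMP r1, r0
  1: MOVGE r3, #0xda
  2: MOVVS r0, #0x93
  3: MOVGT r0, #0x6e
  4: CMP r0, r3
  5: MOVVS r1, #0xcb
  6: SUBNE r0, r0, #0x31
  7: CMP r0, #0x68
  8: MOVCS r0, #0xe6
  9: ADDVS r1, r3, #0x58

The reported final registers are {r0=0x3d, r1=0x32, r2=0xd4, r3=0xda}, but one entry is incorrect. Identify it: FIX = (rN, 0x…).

[0] flags=0010 → (cmp)
[1] flags=0010 GE?T → r3=0xda
[2] flags=0010 VS?F → skip
[3] flags=0010 GT?T → r0=0x6e
[4] flags=1001 → (cmp)
[5] flags=1001 VS?T → r1=0xcb
[6] flags=1001 NE?T → r0=0x3d
[7] flags=1000 → (cmp)
[8] flags=1000 CS?F → skip
[9] flags=1000 VS?F → skip

FIX = (r1, 0xcb)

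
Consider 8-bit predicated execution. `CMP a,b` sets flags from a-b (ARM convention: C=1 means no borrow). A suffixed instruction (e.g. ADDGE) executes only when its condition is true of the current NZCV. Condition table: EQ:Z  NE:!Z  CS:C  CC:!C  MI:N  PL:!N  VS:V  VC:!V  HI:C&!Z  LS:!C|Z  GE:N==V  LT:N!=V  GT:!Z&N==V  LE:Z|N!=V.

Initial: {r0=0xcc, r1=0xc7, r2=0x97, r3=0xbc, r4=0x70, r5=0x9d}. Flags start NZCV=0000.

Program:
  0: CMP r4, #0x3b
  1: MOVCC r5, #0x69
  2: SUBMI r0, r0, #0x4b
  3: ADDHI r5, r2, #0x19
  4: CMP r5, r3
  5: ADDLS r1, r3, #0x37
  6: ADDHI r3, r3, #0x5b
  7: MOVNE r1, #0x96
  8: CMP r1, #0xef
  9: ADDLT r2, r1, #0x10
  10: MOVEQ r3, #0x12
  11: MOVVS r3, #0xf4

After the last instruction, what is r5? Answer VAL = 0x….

[0] flags=0010 → (cmp)
[1] flags=0010 CC?F → skip
[2] flags=0010 MI?F → skip
[3] flags=0010 HI?T → r5=0xb0
[4] flags=1000 → (cmp)
[5] flags=1000 LS?T → r1=0xf3
[6] flags=1000 HI?F → skip
[7] flags=1000 NE?T → r1=0x96
[8] flags=1000 → (cmp)
[9] flags=1000 LT?T → r2=0xa6
[10] flags=1000 EQ?F → skip
[11] flags=1000 VS?F → skip

VAL = 0xb0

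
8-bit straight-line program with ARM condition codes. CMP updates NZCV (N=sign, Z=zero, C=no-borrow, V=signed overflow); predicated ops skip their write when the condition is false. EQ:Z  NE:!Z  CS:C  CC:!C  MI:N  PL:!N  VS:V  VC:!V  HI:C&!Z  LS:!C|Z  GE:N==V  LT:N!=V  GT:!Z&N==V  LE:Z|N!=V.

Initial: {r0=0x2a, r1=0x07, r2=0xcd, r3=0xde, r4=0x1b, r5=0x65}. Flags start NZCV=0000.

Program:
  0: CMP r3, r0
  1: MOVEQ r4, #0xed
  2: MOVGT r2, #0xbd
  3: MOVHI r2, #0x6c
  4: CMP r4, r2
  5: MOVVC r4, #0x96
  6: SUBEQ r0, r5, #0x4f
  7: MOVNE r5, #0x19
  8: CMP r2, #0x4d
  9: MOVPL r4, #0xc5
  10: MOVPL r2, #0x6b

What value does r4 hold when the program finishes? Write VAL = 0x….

[0] flags=1010 → (cmp)
[1] flags=1010 EQ?F → skip
[2] flags=1010 GT?F → skip
[3] flags=1010 HI?T → r2=0x6c
[4] flags=1000 → (cmp)
[5] flags=1000 VC?T → r4=0x96
[6] flags=1000 EQ?F → skip
[7] flags=1000 NE?T → r5=0x19
[8] flags=0010 → (cmp)
[9] flags=0010 PL?T → r4=0xc5
[10] flags=0010 PL?T → r2=0x6b

VAL = 0xc5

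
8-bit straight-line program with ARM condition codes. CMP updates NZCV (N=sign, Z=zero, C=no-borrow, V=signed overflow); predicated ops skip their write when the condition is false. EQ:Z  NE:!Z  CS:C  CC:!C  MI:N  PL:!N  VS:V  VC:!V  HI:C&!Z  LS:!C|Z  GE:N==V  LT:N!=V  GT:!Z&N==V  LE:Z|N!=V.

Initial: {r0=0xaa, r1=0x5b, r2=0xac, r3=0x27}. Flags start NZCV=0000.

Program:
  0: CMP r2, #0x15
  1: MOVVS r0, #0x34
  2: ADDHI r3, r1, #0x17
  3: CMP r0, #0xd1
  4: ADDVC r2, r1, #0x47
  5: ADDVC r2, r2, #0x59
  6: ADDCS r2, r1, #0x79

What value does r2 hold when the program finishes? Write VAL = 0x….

VAL = 0xfb

0: ✓ CMP  NZCV=1010
1: · MOVVS
2: ✓ ADDHI  r3←0x72
3: ✓ CMP  NZCV=1000
4: ✓ ADDVC  r2←0xa2
5: ✓ ADDVC  r2←0xfb
6: · ADDCS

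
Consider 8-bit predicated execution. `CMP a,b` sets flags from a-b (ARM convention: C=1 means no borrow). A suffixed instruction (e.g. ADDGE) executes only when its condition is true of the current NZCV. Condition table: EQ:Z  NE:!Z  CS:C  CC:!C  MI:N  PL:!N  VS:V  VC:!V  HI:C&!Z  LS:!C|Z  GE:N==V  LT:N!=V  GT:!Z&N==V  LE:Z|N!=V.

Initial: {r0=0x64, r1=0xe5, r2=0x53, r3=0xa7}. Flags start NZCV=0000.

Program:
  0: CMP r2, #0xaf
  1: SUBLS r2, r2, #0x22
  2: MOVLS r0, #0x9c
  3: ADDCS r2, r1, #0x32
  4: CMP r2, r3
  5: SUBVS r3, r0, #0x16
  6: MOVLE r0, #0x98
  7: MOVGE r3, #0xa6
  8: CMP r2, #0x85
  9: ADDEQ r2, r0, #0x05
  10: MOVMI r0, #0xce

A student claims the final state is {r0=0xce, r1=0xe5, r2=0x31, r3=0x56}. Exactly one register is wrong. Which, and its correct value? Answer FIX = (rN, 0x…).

0: ✓ CMP  NZCV=1001
1: ✓ SUBLS  r2←0x31
2: ✓ MOVLS  r0←0x9c
3: · ADDCS
4: ✓ CMP  NZCV=1001
5: ✓ SUBVS  r3←0x86
6: · MOVLE
7: ✓ MOVGE  r3←0xa6
8: ✓ CMP  NZCV=1001
9: · ADDEQ
10: ✓ MOVMI  r0←0xce

FIX = (r3, 0xa6)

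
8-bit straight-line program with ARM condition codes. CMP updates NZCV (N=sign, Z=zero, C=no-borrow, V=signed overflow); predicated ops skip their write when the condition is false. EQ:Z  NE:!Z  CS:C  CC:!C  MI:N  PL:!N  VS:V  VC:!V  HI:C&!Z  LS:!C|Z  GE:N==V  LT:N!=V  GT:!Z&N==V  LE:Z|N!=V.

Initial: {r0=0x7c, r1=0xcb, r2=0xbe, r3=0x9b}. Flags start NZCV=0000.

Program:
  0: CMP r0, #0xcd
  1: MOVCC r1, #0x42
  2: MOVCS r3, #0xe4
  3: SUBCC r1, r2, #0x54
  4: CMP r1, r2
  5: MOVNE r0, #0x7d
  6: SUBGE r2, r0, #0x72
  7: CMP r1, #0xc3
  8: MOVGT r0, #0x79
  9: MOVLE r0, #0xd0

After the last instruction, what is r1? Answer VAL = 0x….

0: ✓ CMP  NZCV=1001
1: ✓ MOVCC  r1←0x42
2: · MOVCS
3: ✓ SUBCC  r1←0x6a
4: ✓ CMP  NZCV=1001
5: ✓ MOVNE  r0←0x7d
6: ✓ SUBGE  r2←0x0b
7: ✓ CMP  NZCV=1001
8: ✓ MOVGT  r0←0x79
9: · MOVLE

VAL = 0x6a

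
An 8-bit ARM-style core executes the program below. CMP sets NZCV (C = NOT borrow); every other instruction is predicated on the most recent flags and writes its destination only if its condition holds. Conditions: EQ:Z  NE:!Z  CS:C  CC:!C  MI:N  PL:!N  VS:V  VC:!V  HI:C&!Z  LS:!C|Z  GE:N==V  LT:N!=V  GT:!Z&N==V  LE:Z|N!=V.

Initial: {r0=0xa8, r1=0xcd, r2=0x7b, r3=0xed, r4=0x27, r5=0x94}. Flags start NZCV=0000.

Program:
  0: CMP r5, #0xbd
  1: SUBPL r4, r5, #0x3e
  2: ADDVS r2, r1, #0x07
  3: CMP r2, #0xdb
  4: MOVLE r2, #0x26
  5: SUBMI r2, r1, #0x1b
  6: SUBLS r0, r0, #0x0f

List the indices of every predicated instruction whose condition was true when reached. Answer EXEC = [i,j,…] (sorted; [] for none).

EXEC = [5,6]

[0] flags=1000 → (cmp)
[1] flags=1000 PL?F → skip
[2] flags=1000 VS?F → skip
[3] flags=1001 → (cmp)
[4] flags=1001 LE?F → skip
[5] flags=1001 MI?T → r2=0xb2
[6] flags=1001 LS?T → r0=0x99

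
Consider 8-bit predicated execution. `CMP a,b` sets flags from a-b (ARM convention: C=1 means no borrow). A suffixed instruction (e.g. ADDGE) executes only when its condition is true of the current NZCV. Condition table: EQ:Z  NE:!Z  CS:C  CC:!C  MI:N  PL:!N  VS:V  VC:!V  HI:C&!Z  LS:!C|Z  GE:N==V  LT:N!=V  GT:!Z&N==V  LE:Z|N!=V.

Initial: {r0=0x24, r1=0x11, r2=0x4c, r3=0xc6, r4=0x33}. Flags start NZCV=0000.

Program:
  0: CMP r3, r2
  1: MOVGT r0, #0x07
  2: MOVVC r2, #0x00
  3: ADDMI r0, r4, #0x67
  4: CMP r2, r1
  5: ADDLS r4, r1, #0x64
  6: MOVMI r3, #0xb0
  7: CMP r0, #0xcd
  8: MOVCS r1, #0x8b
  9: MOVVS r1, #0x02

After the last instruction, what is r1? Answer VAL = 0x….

VAL = 0x11

[0] flags=0011 → (cmp)
[1] flags=0011 GT?F → skip
[2] flags=0011 VC?F → skip
[3] flags=0011 MI?F → skip
[4] flags=0010 → (cmp)
[5] flags=0010 LS?F → skip
[6] flags=0010 MI?F → skip
[7] flags=0000 → (cmp)
[8] flags=0000 CS?F → skip
[9] flags=0000 VS?F → skip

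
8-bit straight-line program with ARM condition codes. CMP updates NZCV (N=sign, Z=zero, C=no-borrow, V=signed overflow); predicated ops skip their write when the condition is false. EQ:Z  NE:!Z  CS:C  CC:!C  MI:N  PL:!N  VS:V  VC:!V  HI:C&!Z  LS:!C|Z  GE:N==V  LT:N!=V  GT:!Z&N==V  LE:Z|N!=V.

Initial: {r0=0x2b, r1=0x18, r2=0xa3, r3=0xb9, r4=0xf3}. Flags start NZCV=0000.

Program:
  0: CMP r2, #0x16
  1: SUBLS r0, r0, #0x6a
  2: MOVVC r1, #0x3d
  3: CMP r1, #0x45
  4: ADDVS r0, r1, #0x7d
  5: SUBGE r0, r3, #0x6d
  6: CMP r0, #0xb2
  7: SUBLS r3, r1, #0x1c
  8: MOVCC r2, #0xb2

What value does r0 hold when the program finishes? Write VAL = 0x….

[0] flags=1010 → (cmp)
[1] flags=1010 LS?F → skip
[2] flags=1010 VC?T → r1=0x3d
[3] flags=1000 → (cmp)
[4] flags=1000 VS?F → skip
[5] flags=1000 GE?F → skip
[6] flags=0000 → (cmp)
[7] flags=0000 LS?T → r3=0x21
[8] flags=0000 CC?T → r2=0xb2

VAL = 0x2b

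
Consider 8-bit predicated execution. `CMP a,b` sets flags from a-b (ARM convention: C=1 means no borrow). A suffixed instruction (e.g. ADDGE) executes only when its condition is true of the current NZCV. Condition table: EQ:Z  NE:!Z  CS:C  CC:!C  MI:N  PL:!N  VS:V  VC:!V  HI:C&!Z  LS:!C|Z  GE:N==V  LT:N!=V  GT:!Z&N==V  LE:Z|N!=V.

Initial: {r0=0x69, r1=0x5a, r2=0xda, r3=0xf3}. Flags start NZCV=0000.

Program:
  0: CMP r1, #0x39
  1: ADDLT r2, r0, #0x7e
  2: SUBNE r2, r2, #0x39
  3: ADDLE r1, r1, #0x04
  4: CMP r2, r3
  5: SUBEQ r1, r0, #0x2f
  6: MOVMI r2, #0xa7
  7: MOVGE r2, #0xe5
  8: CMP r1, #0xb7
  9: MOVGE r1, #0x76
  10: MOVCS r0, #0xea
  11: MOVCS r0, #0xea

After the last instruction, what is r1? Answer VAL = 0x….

VAL = 0x76

[0] flags=0010 → (cmp)
[1] flags=0010 LT?F → skip
[2] flags=0010 NE?T → r2=0xa1
[3] flags=0010 LE?F → skip
[4] flags=1000 → (cmp)
[5] flags=1000 EQ?F → skip
[6] flags=1000 MI?T → r2=0xa7
[7] flags=1000 GE?F → skip
[8] flags=1001 → (cmp)
[9] flags=1001 GE?T → r1=0x76
[10] flags=1001 CS?F → skip
[11] flags=1001 CS?F → skip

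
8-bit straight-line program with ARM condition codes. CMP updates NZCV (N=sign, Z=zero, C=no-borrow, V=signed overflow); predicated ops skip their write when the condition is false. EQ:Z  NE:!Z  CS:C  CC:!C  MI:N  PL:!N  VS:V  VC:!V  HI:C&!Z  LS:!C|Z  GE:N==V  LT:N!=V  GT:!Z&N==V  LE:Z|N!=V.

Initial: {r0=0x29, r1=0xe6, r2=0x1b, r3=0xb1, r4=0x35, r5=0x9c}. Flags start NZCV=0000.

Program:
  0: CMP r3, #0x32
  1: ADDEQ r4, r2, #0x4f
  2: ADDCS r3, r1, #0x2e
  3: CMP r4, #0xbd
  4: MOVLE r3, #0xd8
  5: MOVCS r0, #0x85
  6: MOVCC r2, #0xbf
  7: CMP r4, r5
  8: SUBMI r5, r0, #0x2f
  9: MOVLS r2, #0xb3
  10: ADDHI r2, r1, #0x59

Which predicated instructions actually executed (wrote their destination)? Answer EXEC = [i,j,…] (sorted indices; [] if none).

[0] flags=0011 → (cmp)
[1] flags=0011 EQ?F → skip
[2] flags=0011 CS?T → r3=0x14
[3] flags=0000 → (cmp)
[4] flags=0000 LE?F → skip
[5] flags=0000 CS?F → skip
[6] flags=0000 CC?T → r2=0xbf
[7] flags=1001 → (cmp)
[8] flags=1001 MI?T → r5=0xfa
[9] flags=1001 LS?T → r2=0xb3
[10] flags=1001 HI?F → skip

EXEC = [2,6,8,9]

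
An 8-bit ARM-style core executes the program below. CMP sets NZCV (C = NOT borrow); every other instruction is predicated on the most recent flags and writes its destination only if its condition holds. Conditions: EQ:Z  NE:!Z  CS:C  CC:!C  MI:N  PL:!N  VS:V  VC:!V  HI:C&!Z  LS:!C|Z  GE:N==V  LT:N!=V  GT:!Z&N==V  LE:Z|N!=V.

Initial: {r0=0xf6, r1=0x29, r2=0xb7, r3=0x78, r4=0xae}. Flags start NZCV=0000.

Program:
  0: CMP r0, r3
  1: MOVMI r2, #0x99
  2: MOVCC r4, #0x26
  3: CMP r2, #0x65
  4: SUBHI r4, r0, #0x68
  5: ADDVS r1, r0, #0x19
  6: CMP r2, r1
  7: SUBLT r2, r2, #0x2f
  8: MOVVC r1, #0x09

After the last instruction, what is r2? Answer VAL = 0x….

[0] flags=0011 → (cmp)
[1] flags=0011 MI?F → skip
[2] flags=0011 CC?F → skip
[3] flags=0011 → (cmp)
[4] flags=0011 HI?T → r4=0x8e
[5] flags=0011 VS?T → r1=0x0f
[6] flags=1010 → (cmp)
[7] flags=1010 LT?T → r2=0x88
[8] flags=1010 VC?T → r1=0x09

VAL = 0x88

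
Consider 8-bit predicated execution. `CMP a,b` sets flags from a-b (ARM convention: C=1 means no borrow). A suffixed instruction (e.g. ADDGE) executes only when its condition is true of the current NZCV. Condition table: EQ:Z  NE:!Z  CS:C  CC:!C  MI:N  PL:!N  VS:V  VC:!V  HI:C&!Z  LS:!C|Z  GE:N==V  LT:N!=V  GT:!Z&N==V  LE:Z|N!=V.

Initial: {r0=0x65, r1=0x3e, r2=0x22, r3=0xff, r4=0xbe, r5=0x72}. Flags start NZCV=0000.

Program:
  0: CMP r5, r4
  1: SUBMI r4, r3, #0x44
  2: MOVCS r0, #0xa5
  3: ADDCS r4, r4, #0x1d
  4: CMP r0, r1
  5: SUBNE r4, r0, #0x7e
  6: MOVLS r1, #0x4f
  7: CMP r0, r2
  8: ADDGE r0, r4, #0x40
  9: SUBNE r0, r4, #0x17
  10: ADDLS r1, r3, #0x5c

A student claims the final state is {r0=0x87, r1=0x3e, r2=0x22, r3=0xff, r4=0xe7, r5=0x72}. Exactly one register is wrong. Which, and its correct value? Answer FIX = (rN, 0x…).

FIX = (r0, 0xd0)

0: ✓ CMP  NZCV=1001
1: ✓ SUBMI  r4←0xbb
2: · MOVCS
3: · ADDCS
4: ✓ CMP  NZCV=0010
5: ✓ SUBNE  r4←0xe7
6: · MOVLS
7: ✓ CMP  NZCV=0010
8: ✓ ADDGE  r0←0x27
9: ✓ SUBNE  r0←0xd0
10: · ADDLS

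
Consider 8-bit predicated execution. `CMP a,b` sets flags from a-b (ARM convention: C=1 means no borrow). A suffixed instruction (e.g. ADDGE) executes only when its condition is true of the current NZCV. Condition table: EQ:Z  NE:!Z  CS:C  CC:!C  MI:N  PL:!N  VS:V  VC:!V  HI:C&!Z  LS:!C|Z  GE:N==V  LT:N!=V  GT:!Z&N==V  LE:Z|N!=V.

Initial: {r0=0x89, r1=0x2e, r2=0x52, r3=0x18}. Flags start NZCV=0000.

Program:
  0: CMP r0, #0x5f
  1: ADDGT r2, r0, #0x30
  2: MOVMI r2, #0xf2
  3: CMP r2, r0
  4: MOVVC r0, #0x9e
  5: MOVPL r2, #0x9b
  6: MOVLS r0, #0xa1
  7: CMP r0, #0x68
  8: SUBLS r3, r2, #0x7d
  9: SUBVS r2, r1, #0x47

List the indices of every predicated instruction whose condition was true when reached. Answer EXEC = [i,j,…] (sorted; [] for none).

EXEC = [6,9]

[0] flags=0011 → (cmp)
[1] flags=0011 GT?F → skip
[2] flags=0011 MI?F → skip
[3] flags=1001 → (cmp)
[4] flags=1001 VC?F → skip
[5] flags=1001 PL?F → skip
[6] flags=1001 LS?T → r0=0xa1
[7] flags=0011 → (cmp)
[8] flags=0011 LS?F → skip
[9] flags=0011 VS?T → r2=0xe7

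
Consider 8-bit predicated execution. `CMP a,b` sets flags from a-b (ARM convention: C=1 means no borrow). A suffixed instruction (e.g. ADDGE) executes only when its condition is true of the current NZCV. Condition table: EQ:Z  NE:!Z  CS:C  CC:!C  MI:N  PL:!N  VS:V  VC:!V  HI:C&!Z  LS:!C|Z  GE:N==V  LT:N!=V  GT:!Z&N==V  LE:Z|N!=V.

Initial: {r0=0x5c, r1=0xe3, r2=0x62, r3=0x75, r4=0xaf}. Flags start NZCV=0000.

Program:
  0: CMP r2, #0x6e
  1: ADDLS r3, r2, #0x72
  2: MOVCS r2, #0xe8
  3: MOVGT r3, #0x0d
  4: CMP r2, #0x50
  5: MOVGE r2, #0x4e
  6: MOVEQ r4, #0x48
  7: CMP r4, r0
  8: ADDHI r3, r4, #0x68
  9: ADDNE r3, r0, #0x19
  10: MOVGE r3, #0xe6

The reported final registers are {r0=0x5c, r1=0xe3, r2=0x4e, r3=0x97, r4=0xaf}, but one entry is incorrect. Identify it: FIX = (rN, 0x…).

[0] flags=1000 → (cmp)
[1] flags=1000 LS?T → r3=0xd4
[2] flags=1000 CS?F → skip
[3] flags=1000 GT?F → skip
[4] flags=0010 → (cmp)
[5] flags=0010 GE?T → r2=0x4e
[6] flags=0010 EQ?F → skip
[7] flags=0011 → (cmp)
[8] flags=0011 HI?T → r3=0x17
[9] flags=0011 NE?T → r3=0x75
[10] flags=0011 GE?F → skip

FIX = (r3, 0x75)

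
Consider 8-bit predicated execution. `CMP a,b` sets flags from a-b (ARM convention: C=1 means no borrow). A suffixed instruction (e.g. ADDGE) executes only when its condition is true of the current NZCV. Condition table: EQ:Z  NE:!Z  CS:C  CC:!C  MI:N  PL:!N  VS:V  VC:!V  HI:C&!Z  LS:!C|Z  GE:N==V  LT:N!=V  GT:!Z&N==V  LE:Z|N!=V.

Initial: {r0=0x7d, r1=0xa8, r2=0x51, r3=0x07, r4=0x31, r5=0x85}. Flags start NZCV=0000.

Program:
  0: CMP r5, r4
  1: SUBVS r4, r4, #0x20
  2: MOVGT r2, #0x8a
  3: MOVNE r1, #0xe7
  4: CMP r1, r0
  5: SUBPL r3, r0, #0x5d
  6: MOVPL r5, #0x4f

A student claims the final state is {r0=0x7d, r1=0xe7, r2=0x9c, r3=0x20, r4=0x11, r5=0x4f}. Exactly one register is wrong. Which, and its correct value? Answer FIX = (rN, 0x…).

FIX = (r2, 0x51)

[0] flags=0011 → (cmp)
[1] flags=0011 VS?T → r4=0x11
[2] flags=0011 GT?F → skip
[3] flags=0011 NE?T → r1=0xe7
[4] flags=0011 → (cmp)
[5] flags=0011 PL?T → r3=0x20
[6] flags=0011 PL?T → r5=0x4f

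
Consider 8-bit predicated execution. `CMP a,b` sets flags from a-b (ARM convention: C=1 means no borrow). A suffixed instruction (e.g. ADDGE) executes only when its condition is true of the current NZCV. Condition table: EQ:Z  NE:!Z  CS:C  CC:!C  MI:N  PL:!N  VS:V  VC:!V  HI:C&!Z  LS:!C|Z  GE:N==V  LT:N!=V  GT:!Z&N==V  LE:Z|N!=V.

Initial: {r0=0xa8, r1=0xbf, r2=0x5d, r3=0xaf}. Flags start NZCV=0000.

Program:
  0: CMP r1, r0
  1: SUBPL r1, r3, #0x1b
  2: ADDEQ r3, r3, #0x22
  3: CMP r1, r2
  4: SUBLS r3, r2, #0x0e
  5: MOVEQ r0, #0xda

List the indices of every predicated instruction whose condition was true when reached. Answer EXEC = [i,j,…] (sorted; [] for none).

EXEC = [1]

0: ✓ CMP  NZCV=0010
1: ✓ SUBPL  r1←0x94
2: · ADDEQ
3: ✓ CMP  NZCV=0011
4: · SUBLS
5: · MOVEQ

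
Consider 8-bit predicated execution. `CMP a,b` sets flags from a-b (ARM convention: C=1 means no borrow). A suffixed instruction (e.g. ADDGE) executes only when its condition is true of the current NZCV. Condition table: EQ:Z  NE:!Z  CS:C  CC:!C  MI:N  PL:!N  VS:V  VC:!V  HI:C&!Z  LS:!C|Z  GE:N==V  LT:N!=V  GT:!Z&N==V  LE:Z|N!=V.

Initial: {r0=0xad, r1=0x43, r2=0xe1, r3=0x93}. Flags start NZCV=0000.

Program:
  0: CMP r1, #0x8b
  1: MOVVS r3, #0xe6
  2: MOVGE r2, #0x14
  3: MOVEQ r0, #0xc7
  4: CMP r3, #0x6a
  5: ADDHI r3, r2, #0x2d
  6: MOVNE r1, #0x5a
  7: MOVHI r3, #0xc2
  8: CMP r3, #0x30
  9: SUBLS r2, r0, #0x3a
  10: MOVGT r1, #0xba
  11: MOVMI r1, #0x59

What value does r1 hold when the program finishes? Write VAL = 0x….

VAL = 0x59

[0] flags=1001 → (cmp)
[1] flags=1001 VS?T → r3=0xe6
[2] flags=1001 GE?T → r2=0x14
[3] flags=1001 EQ?F → skip
[4] flags=0011 → (cmp)
[5] flags=0011 HI?T → r3=0x41
[6] flags=0011 NE?T → r1=0x5a
[7] flags=0011 HI?T → r3=0xc2
[8] flags=1010 → (cmp)
[9] flags=1010 LS?F → skip
[10] flags=1010 GT?F → skip
[11] flags=1010 MI?T → r1=0x59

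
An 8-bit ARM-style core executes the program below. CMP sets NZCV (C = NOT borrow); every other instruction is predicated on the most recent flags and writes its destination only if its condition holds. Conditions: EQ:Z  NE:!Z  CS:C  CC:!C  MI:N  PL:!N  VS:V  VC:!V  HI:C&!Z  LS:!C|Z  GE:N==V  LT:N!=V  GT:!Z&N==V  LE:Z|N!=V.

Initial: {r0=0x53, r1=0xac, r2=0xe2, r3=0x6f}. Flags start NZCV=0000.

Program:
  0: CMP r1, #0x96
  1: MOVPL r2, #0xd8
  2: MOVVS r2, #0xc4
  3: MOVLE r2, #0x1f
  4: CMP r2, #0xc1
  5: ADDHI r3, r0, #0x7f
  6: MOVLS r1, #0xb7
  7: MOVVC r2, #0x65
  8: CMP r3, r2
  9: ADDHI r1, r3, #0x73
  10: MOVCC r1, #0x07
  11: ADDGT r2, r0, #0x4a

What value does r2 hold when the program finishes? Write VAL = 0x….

VAL = 0x65

0: ✓ CMP  NZCV=0010
1: ✓ MOVPL  r2←0xd8
2: · MOVVS
3: · MOVLE
4: ✓ CMP  NZCV=0010
5: ✓ ADDHI  r3←0xd2
6: · MOVLS
7: ✓ MOVVC  r2←0x65
8: ✓ CMP  NZCV=0011
9: ✓ ADDHI  r1←0x45
10: · MOVCC
11: · ADDGT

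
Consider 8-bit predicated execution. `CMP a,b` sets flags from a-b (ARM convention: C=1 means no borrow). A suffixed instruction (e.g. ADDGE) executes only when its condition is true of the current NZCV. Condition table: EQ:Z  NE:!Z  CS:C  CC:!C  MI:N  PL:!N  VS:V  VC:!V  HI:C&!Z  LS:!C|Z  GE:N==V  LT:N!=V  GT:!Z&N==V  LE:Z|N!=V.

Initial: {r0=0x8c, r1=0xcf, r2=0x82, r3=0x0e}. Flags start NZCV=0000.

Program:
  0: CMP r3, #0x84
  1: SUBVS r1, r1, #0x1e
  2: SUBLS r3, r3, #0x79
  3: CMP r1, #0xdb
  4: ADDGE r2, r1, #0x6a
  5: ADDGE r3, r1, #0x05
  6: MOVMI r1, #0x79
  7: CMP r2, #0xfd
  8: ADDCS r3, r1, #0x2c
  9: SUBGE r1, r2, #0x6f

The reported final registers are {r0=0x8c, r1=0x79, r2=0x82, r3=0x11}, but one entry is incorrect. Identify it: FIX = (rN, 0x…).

0: ✓ CMP  NZCV=1001
1: ✓ SUBVS  r1←0xb1
2: ✓ SUBLS  r3←0x95
3: ✓ CMP  NZCV=1000
4: · ADDGE
5: · ADDGE
6: ✓ MOVMI  r1←0x79
7: ✓ CMP  NZCV=1000
8: · ADDCS
9: · SUBGE

FIX = (r3, 0x95)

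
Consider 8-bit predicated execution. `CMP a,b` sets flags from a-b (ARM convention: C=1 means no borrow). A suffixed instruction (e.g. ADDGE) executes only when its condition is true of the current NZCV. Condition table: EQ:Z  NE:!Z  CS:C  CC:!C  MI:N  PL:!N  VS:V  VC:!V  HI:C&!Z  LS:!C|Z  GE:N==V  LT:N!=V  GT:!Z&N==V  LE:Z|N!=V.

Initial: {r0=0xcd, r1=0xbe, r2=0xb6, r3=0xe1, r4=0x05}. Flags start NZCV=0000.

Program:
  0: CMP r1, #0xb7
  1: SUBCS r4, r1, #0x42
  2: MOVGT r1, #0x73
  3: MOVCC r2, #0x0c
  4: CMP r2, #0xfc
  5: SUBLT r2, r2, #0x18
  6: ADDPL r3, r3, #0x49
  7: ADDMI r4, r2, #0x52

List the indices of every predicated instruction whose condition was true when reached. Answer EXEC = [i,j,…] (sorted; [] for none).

EXEC = [1,2,5,7]

0: ✓ CMP  NZCV=0010
1: ✓ SUBCS  r4←0x7c
2: ✓ MOVGT  r1←0x73
3: · MOVCC
4: ✓ CMP  NZCV=1000
5: ✓ SUBLT  r2←0x9e
6: · ADDPL
7: ✓ ADDMI  r4←0xf0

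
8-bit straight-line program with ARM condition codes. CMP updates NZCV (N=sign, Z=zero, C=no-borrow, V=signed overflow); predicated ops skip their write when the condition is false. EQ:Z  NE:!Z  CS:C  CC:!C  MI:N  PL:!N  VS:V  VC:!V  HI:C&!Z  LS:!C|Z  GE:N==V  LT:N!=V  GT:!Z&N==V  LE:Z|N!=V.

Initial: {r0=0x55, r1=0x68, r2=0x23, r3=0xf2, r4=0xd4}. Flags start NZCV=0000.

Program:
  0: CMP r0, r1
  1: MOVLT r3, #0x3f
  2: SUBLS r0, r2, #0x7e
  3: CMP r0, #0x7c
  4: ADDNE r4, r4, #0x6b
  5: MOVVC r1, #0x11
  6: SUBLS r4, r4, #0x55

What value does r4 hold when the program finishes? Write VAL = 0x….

0: ✓ CMP  NZCV=1000
1: ✓ MOVLT  r3←0x3f
2: ✓ SUBLS  r0←0xa5
3: ✓ CMP  NZCV=0011
4: ✓ ADDNE  r4←0x3f
5: · MOVVC
6: · SUBLS

VAL = 0x3f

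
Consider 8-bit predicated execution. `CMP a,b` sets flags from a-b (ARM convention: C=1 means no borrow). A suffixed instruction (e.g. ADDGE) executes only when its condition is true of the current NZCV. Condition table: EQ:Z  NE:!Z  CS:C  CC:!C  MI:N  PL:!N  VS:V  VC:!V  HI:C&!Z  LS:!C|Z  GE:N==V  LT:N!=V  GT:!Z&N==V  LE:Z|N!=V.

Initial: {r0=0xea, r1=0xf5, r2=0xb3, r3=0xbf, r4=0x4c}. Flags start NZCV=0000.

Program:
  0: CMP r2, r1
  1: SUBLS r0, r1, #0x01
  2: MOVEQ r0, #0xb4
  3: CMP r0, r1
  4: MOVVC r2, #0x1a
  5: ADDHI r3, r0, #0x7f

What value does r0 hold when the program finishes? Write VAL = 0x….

0: ✓ CMP  NZCV=1000
1: ✓ SUBLS  r0←0xf4
2: · MOVEQ
3: ✓ CMP  NZCV=1000
4: ✓ MOVVC  r2←0x1a
5: · ADDHI

VAL = 0xf4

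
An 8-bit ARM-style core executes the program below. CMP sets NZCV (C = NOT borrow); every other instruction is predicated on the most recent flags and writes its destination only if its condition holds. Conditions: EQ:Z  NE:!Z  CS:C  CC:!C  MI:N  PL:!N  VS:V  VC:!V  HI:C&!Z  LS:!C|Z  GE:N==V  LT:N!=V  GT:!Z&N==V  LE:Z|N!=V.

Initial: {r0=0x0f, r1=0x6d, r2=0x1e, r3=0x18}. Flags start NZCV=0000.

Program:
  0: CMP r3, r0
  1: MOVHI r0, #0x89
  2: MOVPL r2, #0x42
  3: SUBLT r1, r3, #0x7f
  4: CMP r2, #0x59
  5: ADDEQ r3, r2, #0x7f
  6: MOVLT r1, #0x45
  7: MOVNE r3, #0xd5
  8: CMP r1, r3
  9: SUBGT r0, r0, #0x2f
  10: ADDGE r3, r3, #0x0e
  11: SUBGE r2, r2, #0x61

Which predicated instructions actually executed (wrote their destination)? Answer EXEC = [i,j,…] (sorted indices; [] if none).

0: ✓ CMP  NZCV=0010
1: ✓ MOVHI  r0←0x89
2: ✓ MOVPL  r2←0x42
3: · SUBLT
4: ✓ CMP  NZCV=1000
5: · ADDEQ
6: ✓ MOVLT  r1←0x45
7: ✓ MOVNE  r3←0xd5
8: ✓ CMP  NZCV=0000
9: ✓ SUBGT  r0←0x5a
10: ✓ ADDGE  r3←0xe3
11: ✓ SUBGE  r2←0xe1

EXEC = [1,2,6,7,9,10,11]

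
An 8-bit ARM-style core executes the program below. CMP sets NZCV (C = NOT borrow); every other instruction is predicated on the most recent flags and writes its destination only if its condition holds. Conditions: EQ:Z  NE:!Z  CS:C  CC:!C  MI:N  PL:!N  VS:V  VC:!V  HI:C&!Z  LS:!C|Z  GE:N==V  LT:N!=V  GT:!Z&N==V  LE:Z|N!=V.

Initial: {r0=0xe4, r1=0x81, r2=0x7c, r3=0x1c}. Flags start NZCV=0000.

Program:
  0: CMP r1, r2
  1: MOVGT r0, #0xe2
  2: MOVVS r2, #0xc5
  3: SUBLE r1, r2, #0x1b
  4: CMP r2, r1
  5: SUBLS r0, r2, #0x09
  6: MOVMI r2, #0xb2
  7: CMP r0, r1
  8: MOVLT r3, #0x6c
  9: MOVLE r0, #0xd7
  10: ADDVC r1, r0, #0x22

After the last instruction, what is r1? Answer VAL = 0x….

VAL = 0x06

0: ✓ CMP  NZCV=0011
1: · MOVGT
2: ✓ MOVVS  r2←0xc5
3: ✓ SUBLE  r1←0xaa
4: ✓ CMP  NZCV=0010
5: · SUBLS
6: · MOVMI
7: ✓ CMP  NZCV=0010
8: · MOVLT
9: · MOVLE
10: ✓ ADDVC  r1←0x06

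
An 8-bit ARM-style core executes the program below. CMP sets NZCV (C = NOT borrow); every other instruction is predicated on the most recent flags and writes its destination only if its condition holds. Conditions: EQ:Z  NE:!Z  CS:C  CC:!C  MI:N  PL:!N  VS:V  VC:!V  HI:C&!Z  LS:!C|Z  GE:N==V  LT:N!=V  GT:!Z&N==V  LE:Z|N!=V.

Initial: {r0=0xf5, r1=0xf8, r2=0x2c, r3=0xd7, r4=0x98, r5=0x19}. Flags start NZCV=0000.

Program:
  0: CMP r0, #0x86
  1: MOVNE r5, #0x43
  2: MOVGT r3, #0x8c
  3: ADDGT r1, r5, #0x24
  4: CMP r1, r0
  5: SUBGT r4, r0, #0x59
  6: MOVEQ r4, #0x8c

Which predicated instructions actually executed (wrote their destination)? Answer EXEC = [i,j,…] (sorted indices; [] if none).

0: ✓ CMP  NZCV=0010
1: ✓ MOVNE  r5←0x43
2: ✓ MOVGT  r3←0x8c
3: ✓ ADDGT  r1←0x67
4: ✓ CMP  NZCV=0000
5: ✓ SUBGT  r4←0x9c
6: · MOVEQ

EXEC = [1,2,3,5]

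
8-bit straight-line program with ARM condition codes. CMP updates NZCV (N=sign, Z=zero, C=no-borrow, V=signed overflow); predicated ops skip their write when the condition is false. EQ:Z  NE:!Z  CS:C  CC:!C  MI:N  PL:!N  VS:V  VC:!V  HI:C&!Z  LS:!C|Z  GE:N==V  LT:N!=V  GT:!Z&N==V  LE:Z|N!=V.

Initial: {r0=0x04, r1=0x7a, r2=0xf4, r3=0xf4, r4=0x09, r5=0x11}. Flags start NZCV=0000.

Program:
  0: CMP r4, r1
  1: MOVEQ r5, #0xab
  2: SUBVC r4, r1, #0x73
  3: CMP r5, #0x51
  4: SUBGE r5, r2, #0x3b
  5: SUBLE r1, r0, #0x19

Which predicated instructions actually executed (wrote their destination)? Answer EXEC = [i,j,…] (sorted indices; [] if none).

EXEC = [2,5]

0: ✓ CMP  NZCV=1000
1: · MOVEQ
2: ✓ SUBVC  r4←0x07
3: ✓ CMP  NZCV=1000
4: · SUBGE
5: ✓ SUBLE  r1←0xeb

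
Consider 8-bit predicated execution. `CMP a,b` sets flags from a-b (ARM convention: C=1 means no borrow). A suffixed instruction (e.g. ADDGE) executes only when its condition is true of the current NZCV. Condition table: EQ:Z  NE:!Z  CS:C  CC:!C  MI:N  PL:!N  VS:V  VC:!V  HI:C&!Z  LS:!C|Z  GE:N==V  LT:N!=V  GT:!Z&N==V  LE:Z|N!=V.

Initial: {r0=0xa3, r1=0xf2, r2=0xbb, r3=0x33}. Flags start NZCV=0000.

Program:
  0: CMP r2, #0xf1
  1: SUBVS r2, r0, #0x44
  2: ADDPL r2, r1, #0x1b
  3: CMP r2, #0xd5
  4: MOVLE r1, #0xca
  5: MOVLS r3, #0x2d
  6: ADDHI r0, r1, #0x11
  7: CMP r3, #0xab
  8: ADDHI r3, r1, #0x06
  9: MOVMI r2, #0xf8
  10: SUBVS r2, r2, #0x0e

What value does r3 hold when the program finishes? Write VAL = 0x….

0: ✓ CMP  NZCV=1000
1: · SUBVS
2: · ADDPL
3: ✓ CMP  NZCV=1000
4: ✓ MOVLE  r1←0xca
5: ✓ MOVLS  r3←0x2d
6: · ADDHI
7: ✓ CMP  NZCV=1001
8: · ADDHI
9: ✓ MOVMI  r2←0xf8
10: ✓ SUBVS  r2←0xea

VAL = 0x2d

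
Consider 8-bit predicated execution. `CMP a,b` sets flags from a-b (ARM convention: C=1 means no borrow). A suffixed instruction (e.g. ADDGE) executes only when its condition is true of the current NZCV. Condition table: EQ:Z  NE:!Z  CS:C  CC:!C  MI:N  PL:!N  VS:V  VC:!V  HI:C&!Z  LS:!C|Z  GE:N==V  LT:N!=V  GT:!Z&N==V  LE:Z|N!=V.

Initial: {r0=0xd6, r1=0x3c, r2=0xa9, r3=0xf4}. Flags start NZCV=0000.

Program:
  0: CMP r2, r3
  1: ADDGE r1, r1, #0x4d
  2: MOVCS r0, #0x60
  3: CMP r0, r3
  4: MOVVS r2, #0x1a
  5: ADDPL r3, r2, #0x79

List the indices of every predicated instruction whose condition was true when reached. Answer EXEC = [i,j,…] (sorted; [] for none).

EXEC = []

0: ✓ CMP  NZCV=1000
1: · ADDGE
2: · MOVCS
3: ✓ CMP  NZCV=1000
4: · MOVVS
5: · ADDPL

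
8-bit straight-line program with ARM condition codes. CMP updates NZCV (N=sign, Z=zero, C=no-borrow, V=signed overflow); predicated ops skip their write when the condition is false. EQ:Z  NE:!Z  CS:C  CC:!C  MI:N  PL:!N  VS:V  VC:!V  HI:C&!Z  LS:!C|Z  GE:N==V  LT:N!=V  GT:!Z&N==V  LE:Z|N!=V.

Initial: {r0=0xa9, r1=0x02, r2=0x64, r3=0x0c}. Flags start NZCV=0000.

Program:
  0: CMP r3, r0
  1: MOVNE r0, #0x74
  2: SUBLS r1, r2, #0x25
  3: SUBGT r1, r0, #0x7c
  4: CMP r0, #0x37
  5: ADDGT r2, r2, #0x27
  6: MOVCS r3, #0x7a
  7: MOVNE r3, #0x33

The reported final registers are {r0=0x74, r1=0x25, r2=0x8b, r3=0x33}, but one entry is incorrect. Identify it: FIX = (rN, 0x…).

0: ✓ CMP  NZCV=0000
1: ✓ MOVNE  r0←0x74
2: ✓ SUBLS  r1←0x3f
3: ✓ SUBGT  r1←0xf8
4: ✓ CMP  NZCV=0010
5: ✓ ADDGT  r2←0x8b
6: ✓ MOVCS  r3←0x7a
7: ✓ MOVNE  r3←0x33

FIX = (r1, 0xf8)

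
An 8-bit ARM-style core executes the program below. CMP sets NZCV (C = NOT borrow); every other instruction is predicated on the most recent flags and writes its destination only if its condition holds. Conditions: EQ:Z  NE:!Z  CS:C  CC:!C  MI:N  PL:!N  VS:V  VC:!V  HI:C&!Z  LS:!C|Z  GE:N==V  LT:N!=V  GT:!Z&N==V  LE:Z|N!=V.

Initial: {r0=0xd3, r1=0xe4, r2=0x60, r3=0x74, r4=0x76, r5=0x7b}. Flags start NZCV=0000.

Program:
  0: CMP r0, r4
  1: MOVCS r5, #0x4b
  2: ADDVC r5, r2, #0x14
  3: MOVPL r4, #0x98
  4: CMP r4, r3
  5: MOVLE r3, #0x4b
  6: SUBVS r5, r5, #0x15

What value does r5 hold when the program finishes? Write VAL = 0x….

VAL = 0x36

0: ✓ CMP  NZCV=0011
1: ✓ MOVCS  r5←0x4b
2: · ADDVC
3: ✓ MOVPL  r4←0x98
4: ✓ CMP  NZCV=0011
5: ✓ MOVLE  r3←0x4b
6: ✓ SUBVS  r5←0x36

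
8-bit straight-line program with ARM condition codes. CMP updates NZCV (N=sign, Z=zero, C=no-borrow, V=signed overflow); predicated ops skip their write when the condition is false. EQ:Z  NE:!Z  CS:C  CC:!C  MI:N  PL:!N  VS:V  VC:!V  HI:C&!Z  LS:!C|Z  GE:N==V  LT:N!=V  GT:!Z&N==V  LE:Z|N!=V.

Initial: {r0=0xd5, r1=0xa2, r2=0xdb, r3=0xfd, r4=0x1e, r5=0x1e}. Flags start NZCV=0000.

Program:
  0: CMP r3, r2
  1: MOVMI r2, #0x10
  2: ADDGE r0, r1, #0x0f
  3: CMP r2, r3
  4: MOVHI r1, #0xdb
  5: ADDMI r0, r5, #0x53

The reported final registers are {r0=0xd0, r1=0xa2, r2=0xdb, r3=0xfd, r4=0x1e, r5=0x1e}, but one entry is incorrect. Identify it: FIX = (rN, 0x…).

FIX = (r0, 0x71)

0: ✓ CMP  NZCV=0010
1: · MOVMI
2: ✓ ADDGE  r0←0xb1
3: ✓ CMP  NZCV=1000
4: · MOVHI
5: ✓ ADDMI  r0←0x71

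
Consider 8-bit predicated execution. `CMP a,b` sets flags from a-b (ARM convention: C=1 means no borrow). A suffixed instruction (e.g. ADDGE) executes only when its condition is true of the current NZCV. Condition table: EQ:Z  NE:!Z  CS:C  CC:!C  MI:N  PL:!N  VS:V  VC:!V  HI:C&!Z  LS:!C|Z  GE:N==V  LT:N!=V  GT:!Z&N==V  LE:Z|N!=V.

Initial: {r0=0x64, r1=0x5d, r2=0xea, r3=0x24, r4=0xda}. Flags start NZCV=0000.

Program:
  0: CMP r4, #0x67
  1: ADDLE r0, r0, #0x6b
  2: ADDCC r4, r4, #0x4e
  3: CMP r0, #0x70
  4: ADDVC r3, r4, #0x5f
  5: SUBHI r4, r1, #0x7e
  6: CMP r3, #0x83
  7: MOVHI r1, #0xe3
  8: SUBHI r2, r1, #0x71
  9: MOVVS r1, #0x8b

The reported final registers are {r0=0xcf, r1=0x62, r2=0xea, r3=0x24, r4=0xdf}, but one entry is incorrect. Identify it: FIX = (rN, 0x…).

FIX = (r1, 0x8b)

[0] flags=0011 → (cmp)
[1] flags=0011 LE?T → r0=0xcf
[2] flags=0011 CC?F → skip
[3] flags=0011 → (cmp)
[4] flags=0011 VC?F → skip
[5] flags=0011 HI?T → r4=0xdf
[6] flags=1001 → (cmp)
[7] flags=1001 HI?F → skip
[8] flags=1001 HI?F → skip
[9] flags=1001 VS?T → r1=0x8b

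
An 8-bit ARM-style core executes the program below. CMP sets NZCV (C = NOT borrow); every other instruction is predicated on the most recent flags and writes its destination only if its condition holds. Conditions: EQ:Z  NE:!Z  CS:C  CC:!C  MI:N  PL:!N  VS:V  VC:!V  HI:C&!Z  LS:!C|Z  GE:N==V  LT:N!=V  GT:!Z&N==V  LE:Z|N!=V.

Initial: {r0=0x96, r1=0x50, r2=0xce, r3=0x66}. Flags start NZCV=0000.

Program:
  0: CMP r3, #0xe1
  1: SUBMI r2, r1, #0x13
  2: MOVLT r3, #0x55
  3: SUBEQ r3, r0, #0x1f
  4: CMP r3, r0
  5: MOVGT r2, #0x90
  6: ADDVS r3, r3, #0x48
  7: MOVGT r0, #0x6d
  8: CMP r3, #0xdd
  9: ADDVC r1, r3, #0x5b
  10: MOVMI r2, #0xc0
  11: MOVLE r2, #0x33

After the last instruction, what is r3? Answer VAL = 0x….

VAL = 0xae

0: ✓ CMP  NZCV=1001
1: ✓ SUBMI  r2←0x3d
2: · MOVLT
3: · SUBEQ
4: ✓ CMP  NZCV=1001
5: ✓ MOVGT  r2←0x90
6: ✓ ADDVS  r3←0xae
7: ✓ MOVGT  r0←0x6d
8: ✓ CMP  NZCV=1000
9: ✓ ADDVC  r1←0x09
10: ✓ MOVMI  r2←0xc0
11: ✓ MOVLE  r2←0x33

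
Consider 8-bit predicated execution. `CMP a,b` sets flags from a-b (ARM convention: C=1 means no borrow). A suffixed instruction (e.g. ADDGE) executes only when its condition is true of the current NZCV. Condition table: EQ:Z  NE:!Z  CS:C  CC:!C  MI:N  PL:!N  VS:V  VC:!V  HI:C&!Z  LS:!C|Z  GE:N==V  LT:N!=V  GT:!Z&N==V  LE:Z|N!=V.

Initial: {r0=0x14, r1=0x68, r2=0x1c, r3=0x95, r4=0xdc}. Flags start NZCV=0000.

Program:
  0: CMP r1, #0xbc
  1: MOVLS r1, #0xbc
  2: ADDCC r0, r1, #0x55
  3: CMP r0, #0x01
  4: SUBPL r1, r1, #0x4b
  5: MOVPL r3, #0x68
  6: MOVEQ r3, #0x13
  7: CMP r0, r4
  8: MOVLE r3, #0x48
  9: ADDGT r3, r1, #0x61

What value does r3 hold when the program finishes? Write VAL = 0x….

0: ✓ CMP  NZCV=1001
1: ✓ MOVLS  r1←0xbc
2: ✓ ADDCC  r0←0x11
3: ✓ CMP  NZCV=0010
4: ✓ SUBPL  r1←0x71
5: ✓ MOVPL  r3←0x68
6: · MOVEQ
7: ✓ CMP  NZCV=0000
8: · MOVLE
9: ✓ ADDGT  r3←0xd2

VAL = 0xd2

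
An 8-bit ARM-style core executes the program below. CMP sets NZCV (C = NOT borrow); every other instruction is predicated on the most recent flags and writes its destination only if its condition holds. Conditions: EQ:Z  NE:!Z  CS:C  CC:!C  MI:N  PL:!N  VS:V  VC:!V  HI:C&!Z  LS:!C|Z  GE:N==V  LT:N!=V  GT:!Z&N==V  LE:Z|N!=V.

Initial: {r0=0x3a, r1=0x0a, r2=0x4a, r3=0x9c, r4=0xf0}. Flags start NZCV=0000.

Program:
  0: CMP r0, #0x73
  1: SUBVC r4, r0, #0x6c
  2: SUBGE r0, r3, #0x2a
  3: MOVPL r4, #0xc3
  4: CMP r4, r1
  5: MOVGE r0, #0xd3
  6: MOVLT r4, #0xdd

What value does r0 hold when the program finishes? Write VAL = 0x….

VAL = 0x3a

[0] flags=1000 → (cmp)
[1] flags=1000 VC?T → r4=0xce
[2] flags=1000 GE?F → skip
[3] flags=1000 PL?F → skip
[4] flags=1010 → (cmp)
[5] flags=1010 GE?F → skip
[6] flags=1010 LT?T → r4=0xdd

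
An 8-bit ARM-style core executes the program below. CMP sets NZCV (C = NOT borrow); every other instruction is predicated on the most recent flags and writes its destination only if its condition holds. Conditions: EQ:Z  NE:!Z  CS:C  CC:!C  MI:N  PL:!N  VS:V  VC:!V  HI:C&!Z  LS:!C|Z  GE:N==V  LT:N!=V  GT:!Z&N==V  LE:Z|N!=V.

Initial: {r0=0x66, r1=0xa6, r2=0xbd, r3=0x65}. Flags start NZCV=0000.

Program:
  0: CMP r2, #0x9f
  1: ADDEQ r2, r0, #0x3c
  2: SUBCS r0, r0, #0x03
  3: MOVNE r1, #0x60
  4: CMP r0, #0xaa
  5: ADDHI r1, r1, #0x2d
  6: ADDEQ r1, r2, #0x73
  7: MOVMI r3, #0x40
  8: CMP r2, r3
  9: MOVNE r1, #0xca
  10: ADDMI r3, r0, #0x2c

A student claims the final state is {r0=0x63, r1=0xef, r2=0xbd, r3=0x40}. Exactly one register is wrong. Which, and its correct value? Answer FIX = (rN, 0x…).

FIX = (r1, 0xca)

[0] flags=0010 → (cmp)
[1] flags=0010 EQ?F → skip
[2] flags=0010 CS?T → r0=0x63
[3] flags=0010 NE?T → r1=0x60
[4] flags=1001 → (cmp)
[5] flags=1001 HI?F → skip
[6] flags=1001 EQ?F → skip
[7] flags=1001 MI?T → r3=0x40
[8] flags=0011 → (cmp)
[9] flags=0011 NE?T → r1=0xca
[10] flags=0011 MI?F → skip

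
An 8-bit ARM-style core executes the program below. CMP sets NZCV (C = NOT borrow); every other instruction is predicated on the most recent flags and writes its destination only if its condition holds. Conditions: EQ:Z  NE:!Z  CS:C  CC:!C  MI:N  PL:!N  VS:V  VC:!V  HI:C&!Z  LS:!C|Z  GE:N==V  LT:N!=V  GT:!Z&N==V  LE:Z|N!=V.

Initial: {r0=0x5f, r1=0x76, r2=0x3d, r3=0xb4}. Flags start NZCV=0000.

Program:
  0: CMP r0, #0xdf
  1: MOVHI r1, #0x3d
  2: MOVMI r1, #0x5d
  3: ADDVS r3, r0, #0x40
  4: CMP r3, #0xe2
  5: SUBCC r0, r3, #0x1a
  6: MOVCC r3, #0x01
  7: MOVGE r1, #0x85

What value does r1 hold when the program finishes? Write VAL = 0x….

0: ✓ CMP  NZCV=1001
1: · MOVHI
2: ✓ MOVMI  r1←0x5d
3: ✓ ADDVS  r3←0x9f
4: ✓ CMP  NZCV=1000
5: ✓ SUBCC  r0←0x85
6: ✓ MOVCC  r3←0x01
7: · MOVGE

VAL = 0x5d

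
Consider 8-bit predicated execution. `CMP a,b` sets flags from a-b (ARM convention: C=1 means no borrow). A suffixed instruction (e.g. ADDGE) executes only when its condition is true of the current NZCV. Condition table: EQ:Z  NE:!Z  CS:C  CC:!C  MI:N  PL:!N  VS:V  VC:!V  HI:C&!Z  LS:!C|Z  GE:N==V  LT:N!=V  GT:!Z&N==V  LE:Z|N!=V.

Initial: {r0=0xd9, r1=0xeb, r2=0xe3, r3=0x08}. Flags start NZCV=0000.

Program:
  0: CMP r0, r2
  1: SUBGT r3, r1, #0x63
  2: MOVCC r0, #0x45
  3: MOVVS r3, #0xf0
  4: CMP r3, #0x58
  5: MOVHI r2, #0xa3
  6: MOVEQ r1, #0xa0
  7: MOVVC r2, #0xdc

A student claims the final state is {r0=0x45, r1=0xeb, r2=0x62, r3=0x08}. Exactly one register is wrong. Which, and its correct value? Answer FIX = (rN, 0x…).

FIX = (r2, 0xdc)

0: ✓ CMP  NZCV=1000
1: · SUBGT
2: ✓ MOVCC  r0←0x45
3: · MOVVS
4: ✓ CMP  NZCV=1000
5: · MOVHI
6: · MOVEQ
7: ✓ MOVVC  r2←0xdc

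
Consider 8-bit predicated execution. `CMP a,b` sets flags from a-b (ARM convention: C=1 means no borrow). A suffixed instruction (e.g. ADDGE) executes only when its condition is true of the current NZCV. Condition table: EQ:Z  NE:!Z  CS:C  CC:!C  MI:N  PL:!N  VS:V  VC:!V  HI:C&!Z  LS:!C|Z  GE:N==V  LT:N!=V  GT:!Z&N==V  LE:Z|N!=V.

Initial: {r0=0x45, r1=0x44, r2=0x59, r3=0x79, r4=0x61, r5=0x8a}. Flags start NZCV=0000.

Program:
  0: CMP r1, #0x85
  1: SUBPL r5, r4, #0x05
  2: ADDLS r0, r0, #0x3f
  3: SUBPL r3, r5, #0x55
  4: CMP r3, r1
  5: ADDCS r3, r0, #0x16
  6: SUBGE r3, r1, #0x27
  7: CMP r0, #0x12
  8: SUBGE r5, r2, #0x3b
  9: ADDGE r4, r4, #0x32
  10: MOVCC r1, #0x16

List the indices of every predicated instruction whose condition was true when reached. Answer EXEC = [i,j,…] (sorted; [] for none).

[0] flags=1001 → (cmp)
[1] flags=1001 PL?F → skip
[2] flags=1001 LS?T → r0=0x84
[3] flags=1001 PL?F → skip
[4] flags=0010 → (cmp)
[5] flags=0010 CS?T → r3=0x9a
[6] flags=0010 GE?T → r3=0x1d
[7] flags=0011 → (cmp)
[8] flags=0011 GE?F → skip
[9] flags=0011 GE?F → skip
[10] flags=0011 CC?F → skip

EXEC = [2,5,6]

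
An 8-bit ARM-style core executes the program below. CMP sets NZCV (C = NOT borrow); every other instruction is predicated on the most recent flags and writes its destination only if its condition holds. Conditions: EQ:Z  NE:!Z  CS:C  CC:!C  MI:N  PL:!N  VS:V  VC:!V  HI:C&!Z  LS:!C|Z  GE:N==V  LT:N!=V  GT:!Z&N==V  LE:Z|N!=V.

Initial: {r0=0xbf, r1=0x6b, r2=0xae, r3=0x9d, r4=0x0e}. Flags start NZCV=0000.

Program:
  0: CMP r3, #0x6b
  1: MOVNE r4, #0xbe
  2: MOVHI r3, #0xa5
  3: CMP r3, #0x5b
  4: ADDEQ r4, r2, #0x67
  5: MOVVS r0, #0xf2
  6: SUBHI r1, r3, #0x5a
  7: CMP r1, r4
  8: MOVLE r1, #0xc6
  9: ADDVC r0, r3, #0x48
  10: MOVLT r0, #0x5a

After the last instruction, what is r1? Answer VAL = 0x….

VAL = 0x4b

0: ✓ CMP  NZCV=0011
1: ✓ MOVNE  r4←0xbe
2: ✓ MOVHI  r3←0xa5
3: ✓ CMP  NZCV=0011
4: · ADDEQ
5: ✓ MOVVS  r0←0xf2
6: ✓ SUBHI  r1←0x4b
7: ✓ CMP  NZCV=1001
8: · MOVLE
9: · ADDVC
10: · MOVLT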